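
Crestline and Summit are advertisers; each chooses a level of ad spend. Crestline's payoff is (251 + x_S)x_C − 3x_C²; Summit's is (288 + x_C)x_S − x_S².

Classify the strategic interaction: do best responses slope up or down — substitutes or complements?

Expanding Crestline's payoff: 251x_C + x_Sx_C − 3x_C².
∂π/∂x_C = 251 + x_S − 6x_C = 0, so x_C = 251/6 + (1/6)x_S.
The best-response slope dx_C/dx_S = 1/6 > 0: the reaction function is upward-sloping, so the choices are strategic complements.

strategic complements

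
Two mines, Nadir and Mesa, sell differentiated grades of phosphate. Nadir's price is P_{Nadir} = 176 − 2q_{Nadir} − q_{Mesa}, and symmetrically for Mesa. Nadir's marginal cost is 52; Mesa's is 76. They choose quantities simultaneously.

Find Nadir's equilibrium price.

Mine Nadir's profit: π = q_{Nadir}(176 − 2q_{Nadir} − q_{Mesa}) − 52q_{Nadir}.
∂π/∂q_{Nadir} = 124 − 4q_{Nadir} − q_{Mesa} = 0 ⇒ q_{Nadir} = 31 − 0.25q_{Mesa}.
Similarly q_{Mesa} = 25 − 0.25q_{Nadir}.
Substituting the second reaction function into the first: q_{Nadir} = 31 − 0.25(25 − 0.25q_{Nadir}), which gives 0.9375q_{Nadir} = 24.75 ⇒ q_{Nadir} = 26.4.
Then q_{Mesa} = 25 − 0.25·26.4 = 18.4.
P_{Nadir} = 176 − 2·26.4 − 18.4 = 104.8.

104.8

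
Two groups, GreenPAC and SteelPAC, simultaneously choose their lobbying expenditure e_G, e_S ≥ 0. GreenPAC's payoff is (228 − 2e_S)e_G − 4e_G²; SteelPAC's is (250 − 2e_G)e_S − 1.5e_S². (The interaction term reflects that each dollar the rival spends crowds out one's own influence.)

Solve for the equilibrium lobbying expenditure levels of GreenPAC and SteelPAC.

Expanding GreenPAC's payoff: 228e_G − 2e_Se_G − 4e_G².
∂π/∂e_G = 228 − 2e_S − 8e_G = 0, so e_G = 28.5 − 0.25e_S.
Likewise for SteelPAC: e_S = 250/3 − (2/3)e_G.
Substituting the second reaction function into the first: e_G = 28.5 − 0.25(250/3 − (2/3)e_G), which gives (5/6)e_G = 23/3 ⇒ e_G = 9.2.
Then e_S = 250/3 − (2/3)·9.2 = 77.2.

9.2, 77.2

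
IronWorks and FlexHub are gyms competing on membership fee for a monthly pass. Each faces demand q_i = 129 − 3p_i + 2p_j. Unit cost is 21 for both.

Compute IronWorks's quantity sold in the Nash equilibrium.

IronWorks's profit: π = (p_{IronWorks} − 21)(129 − 3p_{IronWorks} + 2p_{FlexHub}).
∂π/∂p_{IronWorks} = 192 − 6p_{IronWorks} + 2p_{FlexHub} = 0 ⇒ p_{IronWorks} = 32 + (1/3)p_{FlexHub}.
By symmetry p_{FlexHub} = p_{IronWorks}; substituting into the reaction function, (2/3)p_{IronWorks} = 32 and p_{IronWorks} = 48.
q_{IronWorks} = 129 − 3·48 + 2·48 = 81.

81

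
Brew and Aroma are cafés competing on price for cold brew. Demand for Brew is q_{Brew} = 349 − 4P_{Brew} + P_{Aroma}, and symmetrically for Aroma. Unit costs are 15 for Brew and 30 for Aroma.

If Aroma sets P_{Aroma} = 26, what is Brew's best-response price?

Brew's profit: π = (P_{Brew} − 15)(349 − 4P_{Brew} + P_{Aroma}).
∂π/∂P_{Brew} = 409 − 8P_{Brew} + P_{Aroma} = 0 ⇒ P_{Brew} = 51.125 + 0.125P_{Aroma}.
At P_{Aroma} = 26: P_{Brew} = 51.125 + 0.125·26 = 54.375.

54.375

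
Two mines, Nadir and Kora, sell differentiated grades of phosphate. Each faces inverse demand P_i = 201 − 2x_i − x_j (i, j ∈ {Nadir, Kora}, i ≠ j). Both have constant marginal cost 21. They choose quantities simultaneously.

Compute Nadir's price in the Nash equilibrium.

Mine Nadir's profit: π = x_{Nadir}(201 − 2x_{Nadir} − x_{Kora}) − 21x_{Nadir}.
∂π/∂x_{Nadir} = 180 − 4x_{Nadir} − x_{Kora} = 0 ⇒ x_{Nadir} = 45 − 0.25x_{Kora}.
The game is symmetric, so in equilibrium x_{Kora} = x_{Nadir}: the reaction function gives 1.25x_{Nadir} = 45, hence x_{Nadir} = 36.
P_{Nadir} = 201 − 2·36 − 36 = 93.

93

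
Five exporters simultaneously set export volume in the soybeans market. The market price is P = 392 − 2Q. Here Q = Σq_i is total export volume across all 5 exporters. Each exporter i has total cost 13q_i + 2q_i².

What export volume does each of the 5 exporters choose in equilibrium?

23.6875

A representative exporter's profit is π_i = q_i(392 − 2Q) − 13q_i − 2q_i², with Q = q_i + Σ_{j≠i} q_j.
First-order condition: 379 − 8q_i − 2Σ_{j≠i} q_j = 0.
Imposing symmetry (q_j = q for all j) turns Σ_{j≠i} q_j into 4q, so 379 = 16q and q = 23.6875.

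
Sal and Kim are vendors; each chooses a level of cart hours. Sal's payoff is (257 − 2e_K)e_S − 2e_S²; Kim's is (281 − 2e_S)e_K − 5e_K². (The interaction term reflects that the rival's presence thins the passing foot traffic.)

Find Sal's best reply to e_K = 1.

Expanding Sal's payoff: 257e_S − 2e_Ke_S − 2e_S².
∂π/∂e_S = 257 − 2e_K − 4e_S = 0, so e_S = 64.25 − 0.5e_K.
At e_K = 1: e_S = 64.25 − 0.5·1 = 63.75.

63.75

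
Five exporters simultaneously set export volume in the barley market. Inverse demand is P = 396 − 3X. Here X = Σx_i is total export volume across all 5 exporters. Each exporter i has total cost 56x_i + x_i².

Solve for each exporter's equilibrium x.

A representative exporter's profit is π_i = x_i(396 − 3X) − 56x_i − x_i², with X = x_i + Σ_{j≠i} x_j.
First-order condition: 340 − 8x_i − 3Σ_{j≠i} x_j = 0.
Imposing symmetry (x_j = x for all j) turns Σ_{j≠i} x_j into 4x, so 340 = 20x and x = 17.

17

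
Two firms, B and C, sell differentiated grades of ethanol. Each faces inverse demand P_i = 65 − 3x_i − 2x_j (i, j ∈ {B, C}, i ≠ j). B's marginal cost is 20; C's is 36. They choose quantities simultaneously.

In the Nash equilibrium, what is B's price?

39.875

Firm B's profit: π = x_B(65 − 3x_B − 2x_C) − 20x_B.
∂π/∂x_B = 45 − 6x_B − 2x_C = 0 ⇒ x_B = 7.5 − (1/3)x_C.
Similarly x_C = 29/6 − (1/3)x_B.
Substituting the second reaction function into the first: x_B = 7.5 − (1/3)(29/6 − (1/3)x_B), which gives (8/9)x_B = 53/9 ⇒ x_B = 6.625.
Then x_C = 29/6 − (1/3)·6.625 = 2.625.
P_B = 65 − 3·6.625 − 2·2.625 = 39.875.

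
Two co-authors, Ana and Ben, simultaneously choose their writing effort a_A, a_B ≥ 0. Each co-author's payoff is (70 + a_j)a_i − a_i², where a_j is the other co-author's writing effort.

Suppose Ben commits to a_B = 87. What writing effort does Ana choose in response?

Ana's payoff is (70 + a_B)a_A − a_A².
∂π/∂a_A = 70 + a_B − 2a_A = 0, so a_A = 35 + 0.5a_B.
At a_B = 87: a_A = 35 + 0.5·87 = 78.5.

78.5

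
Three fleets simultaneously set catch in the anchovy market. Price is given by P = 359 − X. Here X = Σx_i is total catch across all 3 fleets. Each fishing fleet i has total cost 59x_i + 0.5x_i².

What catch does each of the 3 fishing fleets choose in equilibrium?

A representative fishing fleet's profit is π_i = x_i(359 − X) − 59x_i − 0.5x_i², with X = x_i + Σ_{j≠i} x_j.
First-order condition: 300 − 3x_i − Σ_{j≠i} x_j = 0.
In a symmetric equilibrium every fishing fleet chooses the same x, so Σ_{j≠i} x_j = 2x. The condition becomes 300 − 5x = 0, giving x = 300/5 = 60.

60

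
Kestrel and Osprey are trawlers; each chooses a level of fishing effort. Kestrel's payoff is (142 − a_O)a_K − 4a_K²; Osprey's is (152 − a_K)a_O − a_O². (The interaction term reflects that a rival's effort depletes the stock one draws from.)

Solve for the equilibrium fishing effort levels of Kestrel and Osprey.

Expanding Kestrel's payoff: 142a_K − a_Oa_K − 4a_K².
∂π/∂a_K = 142 − a_O − 8a_K = 0, so a_K = 17.75 − 0.125a_O.
Likewise for Osprey: a_O = 76 − 0.5a_K.
Plugging a_O into Kestrel's best response: a_K = 17.75 − 0.125(76 − 0.5a_K) ⇒ 0.9375a_K = 8.25, so a_K = 8.8.
Then a_O = 76 − 0.5·8.8 = 71.6.

8.8, 71.6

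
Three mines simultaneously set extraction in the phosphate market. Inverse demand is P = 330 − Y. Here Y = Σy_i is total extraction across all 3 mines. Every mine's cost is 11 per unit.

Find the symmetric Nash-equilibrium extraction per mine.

A representative mine's profit is π_i = y_i(330 − Y) − 11y_i, with Y = y_i + Σ_{j≠i} y_j.
First-order condition: 319 − 2y_i − Σ_{j≠i} y_j = 0.
With identical mines, set every y_j = y: then 319 − 2y − 2y = 0, i.e. y = 319/4 = 79.75.

79.75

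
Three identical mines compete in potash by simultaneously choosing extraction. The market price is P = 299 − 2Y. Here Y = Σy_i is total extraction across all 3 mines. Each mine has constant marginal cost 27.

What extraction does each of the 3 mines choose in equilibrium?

A representative mine's profit is π_i = y_i(299 − 2Y) − 27y_i, with Y = y_i + Σ_{j≠i} y_j.
First-order condition: 272 − 4y_i − 2Σ_{j≠i} y_j = 0.
Imposing symmetry (y_j = y for all j) turns Σ_{j≠i} y_j into 2y, so 272 = 8y and y = 34.

34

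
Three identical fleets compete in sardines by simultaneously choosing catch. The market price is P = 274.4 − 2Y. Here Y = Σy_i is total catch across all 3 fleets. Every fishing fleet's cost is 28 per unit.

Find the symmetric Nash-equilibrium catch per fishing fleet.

30.8

A representative fishing fleet's profit is π_i = y_i(274.4 − 2Y) − 28y_i, with Y = y_i + Σ_{j≠i} y_j.
First-order condition: 246.4 − 4y_i − 2Σ_{j≠i} y_j = 0.
Imposing symmetry (y_j = y for all j) turns Σ_{j≠i} y_j into 2y, so 246.4 = 8y and y = 30.8.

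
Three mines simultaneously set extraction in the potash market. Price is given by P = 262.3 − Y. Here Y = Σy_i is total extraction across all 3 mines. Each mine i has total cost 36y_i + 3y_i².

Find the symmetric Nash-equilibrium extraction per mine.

A representative mine's profit is π_i = y_i(262.3 − Y) − 36y_i − 3y_i², with Y = y_i + Σ_{j≠i} y_j.
First-order condition: 226.3 − 8y_i − Σ_{j≠i} y_j = 0.
In a symmetric equilibrium every mine chooses the same y, so Σ_{j≠i} y_j = 2y. The condition becomes 226.3 − 10y = 0, giving y = 226.3/10 = 22.63.

22.63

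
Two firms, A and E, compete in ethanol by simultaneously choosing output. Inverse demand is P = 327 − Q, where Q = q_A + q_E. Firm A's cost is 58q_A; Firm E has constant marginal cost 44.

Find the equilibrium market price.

143

Firm A's profit: π = q_A(327 − (q_A + q_E)) − 58q_A.
∂π/∂q_A = 269 − 2q_A − q_E = 0, so q_A = 134.5 − 0.5q_E.
By the same steps for E: q_E = 141.5 − 0.5q_A.
Substituting the second reaction function into the first: q_A = 134.5 − 0.5(141.5 − 0.5q_A), which gives 0.75q_A = 63.75 ⇒ q_A = 85.
Then q_E = 141.5 − 0.5·85 = 99.
Equilibrium price: P = 327 − 184 = 143.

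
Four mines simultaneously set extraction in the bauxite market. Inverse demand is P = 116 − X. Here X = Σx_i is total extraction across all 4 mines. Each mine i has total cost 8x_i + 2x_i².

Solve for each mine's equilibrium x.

12

A representative mine's profit is π_i = x_i(116 − X) − 8x_i − 2x_i², with X = x_i + Σ_{j≠i} x_j.
First-order condition: 108 − 6x_i − Σ_{j≠i} x_j = 0.
In a symmetric equilibrium every mine chooses the same x, so Σ_{j≠i} x_j = 3x. The condition becomes 108 − 9x = 0, giving x = 108/9 = 12.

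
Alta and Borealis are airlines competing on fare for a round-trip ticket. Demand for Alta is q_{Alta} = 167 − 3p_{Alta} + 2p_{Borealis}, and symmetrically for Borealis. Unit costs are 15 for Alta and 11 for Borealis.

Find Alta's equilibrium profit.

4162.6875

Alta's profit: π = (p_{Alta} − 15)(167 − 3p_{Alta} + 2p_{Borealis}).
∂π/∂p_{Alta} = 212 − 6p_{Alta} + 2p_{Borealis} = 0 ⇒ p_{Alta} = 106/3 + (1/3)p_{Borealis}.
Similarly p_{Borealis} = 100/3 + (1/3)p_{Alta}.
Solving the two reaction functions simultaneously: (1 − (1/3)(1/3))p_{Alta} = 106/3 + (1/3)·(100/3), so (8/9)p_{Alta} = 418/9 and p_{Alta} = 52.25.
Then p_{Borealis} = 100/3 + (1/3)·52.25 = 50.75.
q_{Alta} = 167 − 3·52.25 + 2·50.75 = 111.75.
Profit = (52.25 − 15)·111.75 = 4162.6875.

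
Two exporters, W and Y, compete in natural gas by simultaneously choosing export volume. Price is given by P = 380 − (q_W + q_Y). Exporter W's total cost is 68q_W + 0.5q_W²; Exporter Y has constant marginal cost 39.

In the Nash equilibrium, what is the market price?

Exporter W's profit: π = q_W(380 − (q_W + q_Y)) − 68q_W − 0.5q_W².
∂π/∂q_W = 312 − 3q_W − q_Y = 0, so q_W = 104 − (1/3)q_Y.
For Y: ∂π/∂q_Y = 341 − 2q_Y − q_W = 0 ⇒ q_Y = 170.5 − 0.5q_W.
Solving the two reaction functions simultaneously: (1 − (−1/3)(−0.5))q_W = 104 − (1/3)·170.5, so (5/6)q_W = 283/6 and q_W = 56.6.
Then q_Y = 170.5 − 0.5·56.6 = 142.2.
Equilibrium price: P = 380 − 198.8 = 181.2.

181.2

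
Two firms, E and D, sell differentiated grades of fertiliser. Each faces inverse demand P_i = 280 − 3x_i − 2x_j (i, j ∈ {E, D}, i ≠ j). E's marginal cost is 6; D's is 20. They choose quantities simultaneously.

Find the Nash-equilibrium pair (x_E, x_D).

Firm E's profit: π = x_E(280 − 3x_E − 2x_D) − 6x_E.
∂π/∂x_E = 274 − 6x_E − 2x_D = 0 ⇒ x_E = 137/3 − (1/3)x_D.
Similarly x_D = 130/3 − (1/3)x_E.
Plugging x_D into E's best response: x_E = 137/3 − (1/3)(130/3 − (1/3)x_E) ⇒ (8/9)x_E = 281/9, so x_E = 35.125.
Then x_D = 130/3 − (1/3)·35.125 = 31.625.

35.125, 31.625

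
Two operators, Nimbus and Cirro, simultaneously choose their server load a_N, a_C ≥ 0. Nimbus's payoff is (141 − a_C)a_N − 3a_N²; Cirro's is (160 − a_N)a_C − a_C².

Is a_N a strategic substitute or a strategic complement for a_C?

Expanding Nimbus's payoff: 141a_N − a_Ca_N − 3a_N².
∂π/∂a_N = 141 − a_C − 6a_N = 0, so a_N = 23.5 − (1/6)a_C.
The best-response slope da_N/da_C = −1/6 < 0: the reaction function is downward-sloping, so the choices are strategic substitutes.

strategic substitutes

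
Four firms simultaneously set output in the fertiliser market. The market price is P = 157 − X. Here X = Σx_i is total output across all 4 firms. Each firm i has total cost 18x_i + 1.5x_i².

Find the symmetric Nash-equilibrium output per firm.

A representative firm's profit is π_i = x_i(157 − X) − 18x_i − 1.5x_i², with X = x_i + Σ_{j≠i} x_j.
First-order condition: 139 − 5x_i − Σ_{j≠i} x_j = 0.
In a symmetric equilibrium every firm chooses the same x, so Σ_{j≠i} x_j = 3x. The condition becomes 139 − 8x = 0, giving x = 139/8 = 17.375.

17.375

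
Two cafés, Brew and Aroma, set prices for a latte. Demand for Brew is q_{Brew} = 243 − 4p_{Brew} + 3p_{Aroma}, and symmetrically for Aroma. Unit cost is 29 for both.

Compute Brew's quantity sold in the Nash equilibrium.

171.2

Brew's profit: π = (p_{Brew} − 29)(243 − 4p_{Brew} + 3p_{Aroma}).
∂π/∂p_{Brew} = 359 − 8p_{Brew} + 3p_{Aroma} = 0 ⇒ p_{Brew} = 44.875 + 0.375p_{Aroma}.
Setting p_{Brew} = p_{Aroma} in the reaction function: p_{Brew} = 44.875 + 0.375p_{Brew}, so p_{Brew} = 44.875 / 0.625 = 71.8.
q_{Brew} = 243 − 4·71.8 + 3·71.8 = 171.2.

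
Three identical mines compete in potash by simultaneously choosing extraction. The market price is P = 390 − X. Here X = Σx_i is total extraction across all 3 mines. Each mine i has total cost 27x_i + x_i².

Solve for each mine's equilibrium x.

60.5

A representative mine's profit is π_i = x_i(390 − X) − 27x_i − x_i², with X = x_i + Σ_{j≠i} x_j.
First-order condition: 363 − 4x_i − Σ_{j≠i} x_j = 0.
With identical mines, set every x_j = x: then 363 − 4x − 2x = 0, i.e. x = 363/6 = 60.5.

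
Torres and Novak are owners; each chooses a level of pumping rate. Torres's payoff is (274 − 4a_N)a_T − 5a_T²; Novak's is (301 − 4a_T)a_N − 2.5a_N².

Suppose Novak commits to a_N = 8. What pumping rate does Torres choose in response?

Expanding Torres's payoff: 274a_T − 4a_Na_T − 5a_T².
∂π/∂a_T = 274 − 4a_N − 10a_T = 0, so a_T = 27.4 − 0.4a_N.
At a_N = 8: a_T = 27.4 − 0.4·8 = 24.2.

24.2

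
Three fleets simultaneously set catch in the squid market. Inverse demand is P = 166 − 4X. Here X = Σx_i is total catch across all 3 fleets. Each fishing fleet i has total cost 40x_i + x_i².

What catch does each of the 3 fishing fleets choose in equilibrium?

A representative fishing fleet's profit is π_i = x_i(166 − 4X) − 40x_i − x_i², with X = x_i + Σ_{j≠i} x_j.
First-order condition: 126 − 10x_i − 4Σ_{j≠i} x_j = 0.
With identical fishing fleets, set every x_j = x: then 126 − 10x − 8x = 0, i.e. x = 126/18 = 7.

7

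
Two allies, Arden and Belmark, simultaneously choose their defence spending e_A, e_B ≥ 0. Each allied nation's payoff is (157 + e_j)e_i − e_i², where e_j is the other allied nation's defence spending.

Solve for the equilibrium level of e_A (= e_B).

157

Arden's payoff is (157 + e_B)e_A − e_A².
∂π/∂e_A = 157 + e_B − 2e_A = 0, so e_A = 78.5 + 0.5e_B.
Setting e_A = e_B in the reaction function: e_A = 78.5 + 0.5e_A, so e_A = 78.5 / 0.5 = 157.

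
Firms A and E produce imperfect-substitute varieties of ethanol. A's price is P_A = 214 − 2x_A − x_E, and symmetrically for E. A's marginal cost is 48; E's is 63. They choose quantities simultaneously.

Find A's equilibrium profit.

2339.28

Firm A's profit: π = x_A(214 − 2x_A − x_E) − 48x_A.
∂π/∂x_A = 166 − 4x_A − x_E = 0 ⇒ x_A = 41.5 − 0.25x_E.
Similarly x_E = 37.75 − 0.25x_A.
Substituting the second reaction function into the first: x_A = 41.5 − 0.25(37.75 − 0.25x_A), which gives 0.9375x_A = 32.0625 ⇒ x_A = 34.2.
Then x_E = 37.75 − 0.25·34.2 = 29.2.
P_A = 214 − 2·34.2 − 29.2 = 116.4.
Profit = (116.4 − 48)·34.2 = 2339.28.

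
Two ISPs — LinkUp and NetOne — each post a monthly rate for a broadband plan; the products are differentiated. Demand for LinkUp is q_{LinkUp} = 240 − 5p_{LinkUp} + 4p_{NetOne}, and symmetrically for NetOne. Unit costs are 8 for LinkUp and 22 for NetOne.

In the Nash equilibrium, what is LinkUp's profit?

LinkUp's profit: π = (p_{LinkUp} − 8)(240 − 5p_{LinkUp} + 4p_{NetOne}).
∂π/∂p_{LinkUp} = 280 − 10p_{LinkUp} + 4p_{NetOne} = 0 ⇒ p_{LinkUp} = 28 + 0.4p_{NetOne}.
Similarly p_{NetOne} = 35 + 0.4p_{LinkUp}.
Plugging p_{NetOne} into LinkUp's best response: p_{LinkUp} = 28 + 0.4(35 + 0.4p_{LinkUp}) ⇒ 0.84p_{LinkUp} = 42, so p_{LinkUp} = 50.
Then p_{NetOne} = 35 + 0.4·50 = 55.
q_{LinkUp} = 240 − 5·50 + 4·55 = 210.
Profit = (50 − 8)·210 = 8820.

8820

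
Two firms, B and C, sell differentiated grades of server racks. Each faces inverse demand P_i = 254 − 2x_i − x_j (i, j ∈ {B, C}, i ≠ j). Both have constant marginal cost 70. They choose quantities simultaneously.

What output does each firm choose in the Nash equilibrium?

Firm B's profit: π = x_B(254 − 2x_B − x_C) − 70x_B.
∂π/∂x_B = 184 − 4x_B − x_C = 0 ⇒ x_B = 46 − 0.25x_C.
By symmetry x_C = x_B; substituting into the reaction function, 1.25x_B = 46 and x_B = 36.8.

36.8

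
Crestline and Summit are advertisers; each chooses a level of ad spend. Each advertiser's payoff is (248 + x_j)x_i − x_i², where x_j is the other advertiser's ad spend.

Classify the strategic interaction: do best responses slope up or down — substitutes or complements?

Crestline's payoff is (248 + x_S)x_C − x_C².
∂π/∂x_C = 248 + x_S − 2x_C = 0, so x_C = 124 + 0.5x_S.
The best-response slope dx_C/dx_S = 0.5 > 0: the reaction function is upward-sloping, so the choices are strategic complements.

strategic complements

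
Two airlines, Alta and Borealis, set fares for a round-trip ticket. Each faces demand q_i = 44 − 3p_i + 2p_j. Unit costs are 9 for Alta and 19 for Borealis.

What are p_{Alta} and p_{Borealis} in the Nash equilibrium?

Alta's profit: π = (p_{Alta} − 9)(44 − 3p_{Alta} + 2p_{Borealis}).
∂π/∂p_{Alta} = 71 − 6p_{Alta} + 2p_{Borealis} = 0 ⇒ p_{Alta} = 71/6 + (1/3)p_{Borealis}.
Similarly p_{Borealis} = 101/6 + (1/3)p_{Alta}.
Solving the two reaction functions simultaneously: (1 − (1/3)(1/3))p_{Alta} = 71/6 + (1/3)·(101/6), so (8/9)p_{Alta} = 157/9 and p_{Alta} = 19.625.
Then p_{Borealis} = 101/6 + (1/3)·19.625 = 23.375.

19.625, 23.375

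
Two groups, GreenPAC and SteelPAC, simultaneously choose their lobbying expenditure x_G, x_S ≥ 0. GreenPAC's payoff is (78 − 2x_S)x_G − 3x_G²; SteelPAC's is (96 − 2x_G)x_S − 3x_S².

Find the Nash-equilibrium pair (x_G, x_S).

Expanding GreenPAC's payoff: 78x_G − 2x_Sx_G − 3x_G².
∂π/∂x_G = 78 − 2x_S − 6x_G = 0, so x_G = 13 − (1/3)x_S.
Likewise for SteelPAC: x_S = 16 − (1/3)x_G.
Substituting the second reaction function into the first: x_G = 13 − (1/3)(16 − (1/3)x_G), which gives (8/9)x_G = 23/3 ⇒ x_G = 8.625.
Then x_S = 16 − (1/3)·8.625 = 13.125.

8.625, 13.125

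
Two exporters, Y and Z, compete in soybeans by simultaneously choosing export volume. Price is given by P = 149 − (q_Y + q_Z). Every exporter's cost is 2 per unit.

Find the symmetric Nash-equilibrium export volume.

49

Exporter Y's profit: π = q_Y(149 − (q_Y + q_Z)) − 2q_Y.
∂π/∂q_Y = 147 − 2q_Y − q_Z = 0, so q_Y = 73.5 − 0.5q_Z.
Setting q_Y = q_Z in the reaction function: q_Y = 73.5 − 0.5q_Y, so q_Y = 73.5 / 1.5 = 49.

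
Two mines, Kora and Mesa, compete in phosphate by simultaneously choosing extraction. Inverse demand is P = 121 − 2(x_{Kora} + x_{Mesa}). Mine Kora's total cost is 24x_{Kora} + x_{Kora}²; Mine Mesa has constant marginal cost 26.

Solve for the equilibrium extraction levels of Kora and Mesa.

Mine Kora's profit: π = x_{Kora}(121 − 2(x_{Kora} + x_{Mesa})) − 24x_{Kora} − x_{Kora}².
∂π/∂x_{Kora} = 97 − 6x_{Kora} − 2x_{Mesa} = 0, so x_{Kora} = 97/6 − (1/3)x_{Mesa}.
For Mesa: ∂π/∂x_{Mesa} = 95 − 4x_{Mesa} − 2x_{Kora} = 0 ⇒ x_{Mesa} = 23.75 − 0.5x_{Kora}.
Solving the two reaction functions simultaneously: (1 − (−1/3)(−0.5))x_{Kora} = 97/6 − (1/3)·23.75, so (5/6)x_{Kora} = 8.25 and x_{Kora} = 9.9.
Then x_{Mesa} = 23.75 − 0.5·9.9 = 18.8.

9.9, 18.8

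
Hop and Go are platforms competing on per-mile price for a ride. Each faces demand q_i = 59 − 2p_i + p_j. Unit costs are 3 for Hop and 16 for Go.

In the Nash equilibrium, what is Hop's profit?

Hop's profit: π = (p_{Hop} − 3)(59 − 2p_{Hop} + p_{Go}).
∂π/∂p_{Hop} = 65 − 4p_{Hop} + p_{Go} = 0 ⇒ p_{Hop} = 16.25 + 0.25p_{Go}.
Similarly p_{Go} = 22.75 + 0.25p_{Hop}.
Solving the two reaction functions simultaneously: (1 − (0.25)(0.25))p_{Hop} = 16.25 + 0.25·22.75, so 0.9375p_{Hop} = 21.9375 and p_{Hop} = 23.4.
Then p_{Go} = 22.75 + 0.25·23.4 = 28.6.
q_{Hop} = 59 − 2·23.4 + 28.6 = 40.8.
Profit = (23.4 − 3)·40.8 = 832.32.

832.32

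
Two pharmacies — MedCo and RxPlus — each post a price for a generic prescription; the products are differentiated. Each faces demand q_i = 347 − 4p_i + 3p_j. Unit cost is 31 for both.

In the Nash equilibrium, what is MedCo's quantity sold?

252.8

MedCo's profit: π = (p_{MedCo} − 31)(347 − 4p_{MedCo} + 3p_{RxPlus}).
∂π/∂p_{MedCo} = 471 − 8p_{MedCo} + 3p_{RxPlus} = 0 ⇒ p_{MedCo} = 58.875 + 0.375p_{RxPlus}.
The game is symmetric, so in equilibrium p_{RxPlus} = p_{MedCo}: the reaction function gives 0.625p_{MedCo} = 58.875, hence p_{MedCo} = 94.2.
q_{MedCo} = 347 − 4·94.2 + 3·94.2 = 252.8.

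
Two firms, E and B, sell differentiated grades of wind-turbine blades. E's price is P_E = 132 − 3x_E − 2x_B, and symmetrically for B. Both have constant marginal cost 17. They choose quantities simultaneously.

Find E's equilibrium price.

Firm E's profit: π = x_E(132 − 3x_E − 2x_B) − 17x_E.
∂π/∂x_E = 115 − 6x_E − 2x_B = 0 ⇒ x_E = 115/6 − (1/3)x_B.
Setting x_E = x_B in the reaction function: x_E = 115/6 − (1/3)x_E, so x_E = (115/6) / (4/3) = 14.375.
P_E = 132 − 3·14.375 − 2·14.375 = 60.125.

60.125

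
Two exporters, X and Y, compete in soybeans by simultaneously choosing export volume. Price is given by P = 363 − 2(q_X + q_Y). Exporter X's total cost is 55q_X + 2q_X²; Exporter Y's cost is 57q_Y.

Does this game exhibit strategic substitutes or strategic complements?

strategic substitutes

Exporter X's profit: π = q_X(363 − 2(q_X + q_Y)) − 55q_X − 2q_X².
∂π/∂q_X = 308 − 8q_X − 2q_Y = 0, so q_X = 38.5 − 0.25q_Y.
The best-response slope dq_X/dq_Y = −0.25 < 0: the reaction function is downward-sloping, so the choices are strategic substitutes.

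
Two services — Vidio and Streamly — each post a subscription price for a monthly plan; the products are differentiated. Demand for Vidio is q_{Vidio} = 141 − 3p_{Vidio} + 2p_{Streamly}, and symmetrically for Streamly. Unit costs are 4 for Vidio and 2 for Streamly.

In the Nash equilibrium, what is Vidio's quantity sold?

101.625

Vidio's profit: π = (p_{Vidio} − 4)(141 − 3p_{Vidio} + 2p_{Streamly}).
∂π/∂p_{Vidio} = 153 − 6p_{Vidio} + 2p_{Streamly} = 0 ⇒ p_{Vidio} = 25.5 + (1/3)p_{Streamly}.
Similarly p_{Streamly} = 24.5 + (1/3)p_{Vidio}.
Solving the two reaction functions simultaneously: (1 − (1/3)(1/3))p_{Vidio} = 25.5 + (1/3)·24.5, so (8/9)p_{Vidio} = 101/3 and p_{Vidio} = 37.875.
Then p_{Streamly} = 24.5 + (1/3)·37.875 = 37.125.
q_{Vidio} = 141 − 3·37.875 + 2·37.125 = 101.625.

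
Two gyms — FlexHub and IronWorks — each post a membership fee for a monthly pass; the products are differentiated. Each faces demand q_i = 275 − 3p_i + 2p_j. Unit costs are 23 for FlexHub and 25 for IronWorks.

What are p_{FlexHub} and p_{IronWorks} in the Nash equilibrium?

FlexHub's profit: π = (p_{FlexHub} − 23)(275 − 3p_{FlexHub} + 2p_{IronWorks}).
∂π/∂p_{FlexHub} = 344 − 6p_{FlexHub} + 2p_{IronWorks} = 0 ⇒ p_{FlexHub} = 172/3 + (1/3)p_{IronWorks}.
Similarly p_{IronWorks} = 175/3 + (1/3)p_{FlexHub}.
Substituting the second reaction function into the first: p_{FlexHub} = 172/3 + (1/3)(175/3 + (1/3)p_{FlexHub}), which gives (8/9)p_{FlexHub} = 691/9 ⇒ p_{FlexHub} = 86.375.
Then p_{IronWorks} = 175/3 + (1/3)·86.375 = 87.125.

86.375, 87.125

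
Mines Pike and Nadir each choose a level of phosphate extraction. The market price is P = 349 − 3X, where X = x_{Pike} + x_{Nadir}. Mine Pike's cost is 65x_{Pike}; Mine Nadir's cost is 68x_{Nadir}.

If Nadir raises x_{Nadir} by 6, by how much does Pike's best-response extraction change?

-3

Mine Pike's profit: π = x_{Pike}(349 − 3(x_{Pike} + x_{Nadir})) − 65x_{Pike}.
∂π/∂x_{Pike} = 284 − 6x_{Pike} − 3x_{Nadir} = 0, so x_{Pike} = 142/3 − 0.5x_{Nadir}.
The reaction-function slope is −0.5, so a 6-unit rise in x_{Nadir} moves x_{Pike} by −0.5 × 6 = −3. Pike's best response falls — the actions are strategic substitutes.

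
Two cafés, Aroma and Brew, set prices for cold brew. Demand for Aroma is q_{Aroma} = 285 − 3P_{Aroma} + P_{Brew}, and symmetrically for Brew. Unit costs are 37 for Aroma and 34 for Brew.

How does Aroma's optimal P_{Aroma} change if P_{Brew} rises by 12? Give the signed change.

2

Aroma's profit: π = (P_{Aroma} − 37)(285 − 3P_{Aroma} + P_{Brew}).
∂π/∂P_{Aroma} = 396 − 6P_{Aroma} + P_{Brew} = 0 ⇒ P_{Aroma} = 66 + (1/6)P_{Brew}.
The reaction-function slope is 1/6, so a 12-unit rise in P_{Brew} moves P_{Aroma} by 1/6 × 12 = 2. Aroma's best response rises — the actions are strategic complements.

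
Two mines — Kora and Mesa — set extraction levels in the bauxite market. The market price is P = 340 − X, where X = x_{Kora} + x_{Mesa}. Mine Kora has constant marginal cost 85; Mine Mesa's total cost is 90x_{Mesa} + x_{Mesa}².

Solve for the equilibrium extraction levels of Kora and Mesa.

Mine Kora's profit: π = x_{Kora}(340 − (x_{Kora} + x_{Mesa})) − 85x_{Kora}.
∂π/∂x_{Kora} = 255 − 2x_{Kora} − x_{Mesa} = 0, so x_{Kora} = 127.5 − 0.5x_{Mesa}.
For Mesa: ∂π/∂x_{Mesa} = 250 − 4x_{Mesa} − x_{Kora} = 0 ⇒ x_{Mesa} = 62.5 − 0.25x_{Kora}.
Plugging x_{Mesa} into Kora's best response: x_{Kora} = 127.5 − 0.5(62.5 − 0.25x_{Kora}) ⇒ 0.875x_{Kora} = 96.25, so x_{Kora} = 110.
Then x_{Mesa} = 62.5 − 0.25·110 = 35.

110, 35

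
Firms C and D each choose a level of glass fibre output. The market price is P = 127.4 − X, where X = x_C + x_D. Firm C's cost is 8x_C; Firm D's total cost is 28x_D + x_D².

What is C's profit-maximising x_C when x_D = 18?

Firm C's profit: π = x_C(127.4 − (x_C + x_D)) − 8x_C.
∂π/∂x_C = 119.4 − 2x_C − x_D = 0, so x_C = 59.7 − 0.5x_D.
At x_D = 18: x_C = 59.7 − 0.5·18 = 50.7.

50.7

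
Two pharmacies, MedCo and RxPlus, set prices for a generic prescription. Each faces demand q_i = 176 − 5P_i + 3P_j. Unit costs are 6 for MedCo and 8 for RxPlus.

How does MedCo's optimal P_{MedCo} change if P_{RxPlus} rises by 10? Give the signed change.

MedCo's profit: π = (P_{MedCo} − 6)(176 − 5P_{MedCo} + 3P_{RxPlus}).
∂π/∂P_{MedCo} = 206 − 10P_{MedCo} + 3P_{RxPlus} = 0 ⇒ P_{MedCo} = 20.6 + 0.3P_{RxPlus}.
The reaction-function slope is 0.3, so a 10-unit rise in P_{RxPlus} moves P_{MedCo} by 0.3 × 10 = 3. MedCo's best response rises — the actions are strategic complements.

3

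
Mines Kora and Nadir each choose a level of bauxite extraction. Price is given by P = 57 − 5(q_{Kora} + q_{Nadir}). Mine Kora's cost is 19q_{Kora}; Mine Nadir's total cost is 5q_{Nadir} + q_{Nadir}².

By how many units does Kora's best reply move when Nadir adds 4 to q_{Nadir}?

Mine Kora's profit: π = q_{Kora}(57 − 5(q_{Kora} + q_{Nadir})) − 19q_{Kora}.
∂π/∂q_{Kora} = 38 − 10q_{Kora} − 5q_{Nadir} = 0, so q_{Kora} = 3.8 − 0.5q_{Nadir}.
The reaction-function slope is −0.5, so a 4-unit rise in q_{Nadir} moves q_{Kora} by −0.5 × 4 = −2. Kora's best response falls — the actions are strategic substitutes.

-2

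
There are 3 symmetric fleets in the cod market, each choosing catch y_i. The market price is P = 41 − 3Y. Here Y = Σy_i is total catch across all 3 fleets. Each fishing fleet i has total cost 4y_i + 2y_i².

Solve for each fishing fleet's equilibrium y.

2.3125

A representative fishing fleet's profit is π_i = y_i(41 − 3Y) − 4y_i − 2y_i², with Y = y_i + Σ_{j≠i} y_j.
First-order condition: 37 − 10y_i − 3Σ_{j≠i} y_j = 0.
Imposing symmetry (y_j = y for all j) turns Σ_{j≠i} y_j into 2y, so 37 = 16y and y = 2.3125.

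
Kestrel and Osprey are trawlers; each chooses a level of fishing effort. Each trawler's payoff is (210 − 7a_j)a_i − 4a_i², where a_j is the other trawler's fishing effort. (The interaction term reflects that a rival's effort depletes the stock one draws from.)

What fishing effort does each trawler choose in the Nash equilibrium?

14

Kestrel's payoff is (210 − 7a_O)a_K − 4a_K².
∂π/∂a_K = 210 − 7a_O − 8a_K = 0, so a_K = 26.25 − 0.875a_O.
By symmetry a_O = a_K; substituting into the reaction function, 1.875a_K = 26.25 and a_K = 14.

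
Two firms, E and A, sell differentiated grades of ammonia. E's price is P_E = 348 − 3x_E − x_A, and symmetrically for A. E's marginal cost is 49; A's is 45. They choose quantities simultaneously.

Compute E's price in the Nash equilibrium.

Firm E's profit: π = x_E(348 − 3x_E − x_A) − 49x_E.
∂π/∂x_E = 299 − 6x_E − x_A = 0 ⇒ x_E = 299/6 − (1/6)x_A.
Similarly x_A = 50.5 − (1/6)x_E.
Solving the two reaction functions simultaneously: (1 − (−1/6)(−1/6))x_E = 299/6 − (1/6)·50.5, so (35/36)x_E = 497/12 and x_E = 42.6.
Then x_A = 50.5 − (1/6)·42.6 = 43.4.
P_E = 348 − 3·42.6 − 43.4 = 176.8.

176.8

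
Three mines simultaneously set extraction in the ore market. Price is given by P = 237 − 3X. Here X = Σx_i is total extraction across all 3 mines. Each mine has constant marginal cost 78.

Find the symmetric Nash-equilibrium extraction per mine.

13.25

A representative mine's profit is π_i = x_i(237 − 3X) − 78x_i, with X = x_i + Σ_{j≠i} x_j.
First-order condition: 159 − 6x_i − 3Σ_{j≠i} x_j = 0.
In a symmetric equilibrium every mine chooses the same x, so Σ_{j≠i} x_j = 2x. The condition becomes 159 − 12x = 0, giving x = 159/12 = 13.25.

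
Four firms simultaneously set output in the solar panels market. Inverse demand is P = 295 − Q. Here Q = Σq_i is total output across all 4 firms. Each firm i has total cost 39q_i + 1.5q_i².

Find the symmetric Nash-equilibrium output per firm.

A representative firm's profit is π_i = q_i(295 − Q) − 39q_i − 1.5q_i², with Q = q_i + Σ_{j≠i} q_j.
First-order condition: 256 − 5q_i − Σ_{j≠i} q_j = 0.
In a symmetric equilibrium every firm chooses the same q, so Σ_{j≠i} q_j = 3q. The condition becomes 256 − 8q = 0, giving q = 256/8 = 32.

32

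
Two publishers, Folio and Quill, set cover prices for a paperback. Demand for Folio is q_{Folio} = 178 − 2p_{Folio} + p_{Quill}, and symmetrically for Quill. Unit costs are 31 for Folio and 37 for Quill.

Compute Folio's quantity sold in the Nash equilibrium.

Folio's profit: π = (p_{Folio} − 31)(178 − 2p_{Folio} + p_{Quill}).
∂π/∂p_{Folio} = 240 − 4p_{Folio} + p_{Quill} = 0 ⇒ p_{Folio} = 60 + 0.25p_{Quill}.
Similarly p_{Quill} = 63 + 0.25p_{Folio}.
Substituting the second reaction function into the first: p_{Folio} = 60 + 0.25(63 + 0.25p_{Folio}), which gives 0.9375p_{Folio} = 75.75 ⇒ p_{Folio} = 80.8.
Then p_{Quill} = 63 + 0.25·80.8 = 83.2.
q_{Folio} = 178 − 2·80.8 + 83.2 = 99.6.

99.6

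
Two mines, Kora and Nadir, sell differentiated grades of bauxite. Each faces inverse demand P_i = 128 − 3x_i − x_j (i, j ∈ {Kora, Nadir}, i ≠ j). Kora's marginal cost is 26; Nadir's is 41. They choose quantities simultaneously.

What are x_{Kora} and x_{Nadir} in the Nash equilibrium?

Mine Kora's profit: π = x_{Kora}(128 − 3x_{Kora} − x_{Nadir}) − 26x_{Kora}.
∂π/∂x_{Kora} = 102 − 6x_{Kora} − x_{Nadir} = 0 ⇒ x_{Kora} = 17 − (1/6)x_{Nadir}.
Similarly x_{Nadir} = 14.5 − (1/6)x_{Kora}.
Plugging x_{Nadir} into Kora's best response: x_{Kora} = 17 − (1/6)(14.5 − (1/6)x_{Kora}) ⇒ (35/36)x_{Kora} = 175/12, so x_{Kora} = 15.
Then x_{Nadir} = 14.5 − (1/6)·15 = 12.

15, 12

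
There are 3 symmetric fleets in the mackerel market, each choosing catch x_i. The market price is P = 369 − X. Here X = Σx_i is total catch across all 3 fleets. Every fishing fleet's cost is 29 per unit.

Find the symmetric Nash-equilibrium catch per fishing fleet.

85

A representative fishing fleet's profit is π_i = x_i(369 − X) − 29x_i, with X = x_i + Σ_{j≠i} x_j.
First-order condition: 340 − 2x_i − Σ_{j≠i} x_j = 0.
In a symmetric equilibrium every fishing fleet chooses the same x, so Σ_{j≠i} x_j = 2x. The condition becomes 340 − 4x = 0, giving x = 340/4 = 85.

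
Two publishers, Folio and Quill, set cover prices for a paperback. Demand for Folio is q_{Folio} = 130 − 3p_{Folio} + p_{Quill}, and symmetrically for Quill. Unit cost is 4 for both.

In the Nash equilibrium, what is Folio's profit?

Folio's profit: π = (p_{Folio} − 4)(130 − 3p_{Folio} + p_{Quill}).
∂π/∂p_{Folio} = 142 − 6p_{Folio} + p_{Quill} = 0 ⇒ p_{Folio} = 71/3 + (1/6)p_{Quill}.
By symmetry p_{Quill} = p_{Folio}; substituting into the reaction function, (5/6)p_{Folio} = 71/3 and p_{Folio} = 28.4.
q_{Folio} = 130 − 3·28.4 + 28.4 = 73.2.
Profit = (28.4 − 4)·73.2 = 1786.08.

1786.08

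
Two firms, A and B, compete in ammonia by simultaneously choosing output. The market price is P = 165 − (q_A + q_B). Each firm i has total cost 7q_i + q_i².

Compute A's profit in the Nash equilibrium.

1997.12

Firm A's profit: π = q_A(165 − (q_A + q_B)) − 7q_A − q_A².
∂π/∂q_A = 158 − 4q_A − q_B = 0, so q_A = 39.5 − 0.25q_B.
The game is symmetric, so in equilibrium q_B = q_A: the reaction function gives 1.25q_A = 39.5, hence q_A = 31.6.
Price P = 165 − 63.2 = 101.8.
A's profit: (101.8 − 7)·31.6 − (31.6)² = 1997.12.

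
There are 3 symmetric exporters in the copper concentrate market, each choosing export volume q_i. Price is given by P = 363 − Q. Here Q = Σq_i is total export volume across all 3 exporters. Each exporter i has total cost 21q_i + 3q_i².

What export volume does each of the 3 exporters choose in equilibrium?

34.2

A representative exporter's profit is π_i = q_i(363 − Q) − 21q_i − 3q_i², with Q = q_i + Σ_{j≠i} q_j.
First-order condition: 342 − 8q_i − Σ_{j≠i} q_j = 0.
With identical exporters, set every q_j = q: then 342 − 8q − 2q = 0, i.e. q = 342/10 = 34.2.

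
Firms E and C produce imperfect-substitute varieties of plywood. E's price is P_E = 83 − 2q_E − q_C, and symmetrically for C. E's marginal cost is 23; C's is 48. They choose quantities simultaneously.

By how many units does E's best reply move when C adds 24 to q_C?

Firm E's profit: π = q_E(83 − 2q_E − q_C) − 23q_E.
∂π/∂q_E = 60 − 4q_E − q_C = 0 ⇒ q_E = 15 − 0.25q_C.
The reaction-function slope is −0.25, so a 24-unit rise in q_C moves q_E by −0.25 × 24 = −6. E's best response falls — the actions are strategic substitutes.

-6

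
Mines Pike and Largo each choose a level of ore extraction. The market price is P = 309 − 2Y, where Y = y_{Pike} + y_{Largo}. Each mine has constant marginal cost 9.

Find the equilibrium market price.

Mine Pike's profit: π = y_{Pike}(309 − 2(y_{Pike} + y_{Largo})) − 9y_{Pike}.
∂π/∂y_{Pike} = 300 − 4y_{Pike} − 2y_{Largo} = 0, so y_{Pike} = 75 − 0.5y_{Largo}.
Setting y_{Pike} = y_{Largo} in the reaction function: y_{Pike} = 75 − 0.5y_{Pike}, so y_{Pike} = 75 / 1.5 = 50.
Equilibrium price: P = 309 − 2·100 = 109.

109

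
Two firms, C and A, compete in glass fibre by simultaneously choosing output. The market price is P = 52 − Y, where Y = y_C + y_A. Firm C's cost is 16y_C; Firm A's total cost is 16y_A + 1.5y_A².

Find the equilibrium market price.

32

Firm C's profit: π = y_C(52 − (y_C + y_A)) − 16y_C.
∂π/∂y_C = 36 − 2y_C − y_A = 0, so y_C = 18 − 0.5y_A.
For A: ∂π/∂y_A = 36 − 5y_A − y_C = 0 ⇒ y_A = 7.2 − 0.2y_C.
Plugging y_A into C's best response: y_C = 18 − 0.5(7.2 − 0.2y_C) ⇒ 0.9y_C = 14.4, so y_C = 16.
Then y_A = 7.2 − 0.2·16 = 4.
Equilibrium price: P = 52 − 20 = 32.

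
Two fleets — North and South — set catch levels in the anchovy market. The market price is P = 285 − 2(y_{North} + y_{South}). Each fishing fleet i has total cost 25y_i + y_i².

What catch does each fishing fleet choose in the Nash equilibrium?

32.5

Fishing fleet North's profit: π = y_{North}(285 − 2(y_{North} + y_{South})) − 25y_{North} − y_{North}².
∂π/∂y_{North} = 260 − 6y_{North} − 2y_{South} = 0, so y_{North} = 130/3 − (1/3)y_{South}.
Setting y_{North} = y_{South} in the reaction function: y_{North} = 130/3 − (1/3)y_{North}, so y_{North} = (130/3) / (4/3) = 32.5.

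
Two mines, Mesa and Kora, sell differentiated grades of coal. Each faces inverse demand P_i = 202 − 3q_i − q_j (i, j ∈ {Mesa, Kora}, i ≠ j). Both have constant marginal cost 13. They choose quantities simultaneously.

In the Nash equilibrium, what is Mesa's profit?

Mine Mesa's profit: π = q_{Mesa}(202 − 3q_{Mesa} − q_{Kora}) − 13q_{Mesa}.
∂π/∂q_{Mesa} = 189 − 6q_{Mesa} − q_{Kora} = 0 ⇒ q_{Mesa} = 31.5 − (1/6)q_{Kora}.
Setting q_{Mesa} = q_{Kora} in the reaction function: q_{Mesa} = 31.5 − (1/6)q_{Mesa}, so q_{Mesa} = 31.5 / (7/6) = 27.
P_{Mesa} = 202 − 3·27 − 27 = 94.
Profit = (94 − 13)·27 = 2187.

2187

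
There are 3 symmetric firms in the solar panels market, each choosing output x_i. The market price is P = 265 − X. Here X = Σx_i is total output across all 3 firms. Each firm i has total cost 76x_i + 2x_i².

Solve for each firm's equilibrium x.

A representative firm's profit is π_i = x_i(265 − X) − 76x_i − 2x_i², with X = x_i + Σ_{j≠i} x_j.
First-order condition: 189 − 6x_i − Σ_{j≠i} x_j = 0.
Imposing symmetry (x_j = x for all j) turns Σ_{j≠i} x_j into 2x, so 189 = 8x and x = 23.625.

23.625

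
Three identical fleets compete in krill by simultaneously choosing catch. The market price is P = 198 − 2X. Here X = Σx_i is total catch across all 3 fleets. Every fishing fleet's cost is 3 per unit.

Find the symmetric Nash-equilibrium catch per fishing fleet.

A representative fishing fleet's profit is π_i = x_i(198 − 2X) − 3x_i, with X = x_i + Σ_{j≠i} x_j.
First-order condition: 195 − 4x_i − 2Σ_{j≠i} x_j = 0.
In a symmetric equilibrium every fishing fleet chooses the same x, so Σ_{j≠i} x_j = 2x. The condition becomes 195 − 8x = 0, giving x = 195/8 = 24.375.

24.375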